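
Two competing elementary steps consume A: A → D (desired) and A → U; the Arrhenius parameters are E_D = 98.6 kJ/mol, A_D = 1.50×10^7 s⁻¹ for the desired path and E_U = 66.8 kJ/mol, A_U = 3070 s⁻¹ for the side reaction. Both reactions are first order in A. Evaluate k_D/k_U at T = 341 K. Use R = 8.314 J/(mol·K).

k_D/k_U = (A_D/A_U)·exp[−(E_D−E_U)/(RT)] = (A_D/A_U)·exp[(E_U−E_D)/(RT)].
(E_U−E_D)/(RT) = (66.8−98.6)×10³/(8.314×341) = -31800/2835 = -11.22.
k_D/k_U = (1.50×10^7/3070)·exp(-11.22) = 4886 × 1.345×10^-5 = 0.0657.

0.0657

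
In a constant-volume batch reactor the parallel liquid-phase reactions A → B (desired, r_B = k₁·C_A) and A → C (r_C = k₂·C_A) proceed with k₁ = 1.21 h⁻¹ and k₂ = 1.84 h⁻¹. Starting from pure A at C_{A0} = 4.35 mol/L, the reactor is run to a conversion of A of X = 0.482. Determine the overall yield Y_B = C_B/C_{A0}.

C_A = C_{A0}(1−X) = 2.253 mol/L.
Both paths are first order in A, so the instantaneous fraction to B is constant: dC_B/d(−C_A) = k₁/(k₁+k₂) = 0.3967.
C_B = 0.3967·(C_{A0}−C_A) = 0.3967×2.097 = 0.832 mol/L.
Y_B = C_B/C_{A0} = 0.8318/4.35 = 0.191.

0.191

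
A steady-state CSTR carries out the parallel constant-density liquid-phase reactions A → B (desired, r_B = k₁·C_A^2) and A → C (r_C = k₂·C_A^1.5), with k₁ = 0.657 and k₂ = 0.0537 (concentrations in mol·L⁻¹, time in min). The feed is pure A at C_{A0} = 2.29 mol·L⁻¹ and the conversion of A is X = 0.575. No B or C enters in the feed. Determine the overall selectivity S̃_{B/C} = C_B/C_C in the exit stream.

12.1

Exit C_A = C_{A0}(1−X) = 2.29×0.425 = 0.9733 mol·L⁻¹.
Rates in a CSTR are evaluated at the outlet concentration: r_B = 0.657×0.9733^2 = 0.6223, r_C = 0.0537×0.9733^1.5 = 0.05156.
Overall selectivity = C_B/C_C = r_Bτ/(r_Cτ) = r_B/r_C = 12.1.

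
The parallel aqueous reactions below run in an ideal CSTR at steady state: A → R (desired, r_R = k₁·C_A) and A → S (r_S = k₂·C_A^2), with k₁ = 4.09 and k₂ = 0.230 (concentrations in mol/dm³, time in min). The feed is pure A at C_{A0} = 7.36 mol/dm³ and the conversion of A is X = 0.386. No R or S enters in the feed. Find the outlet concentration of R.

2.27 mol/dm³

Exit C_A = C_{A0}(1−X) = 7.36×0.614 = 4.519 mol/dm³.
Rates in a CSTR are evaluated at the outlet concentration: r_R = 4.09×4.519 = 18.48, r_S = 0.230×4.519^2 = 4.697.
Fraction of consumed A going to R: r_R/(r_R+r_S) = 0.7974.
C_R = 0.7974·C_{A0}·X = 0.7974×7.36×0.386 = 2.27 mol/dm³.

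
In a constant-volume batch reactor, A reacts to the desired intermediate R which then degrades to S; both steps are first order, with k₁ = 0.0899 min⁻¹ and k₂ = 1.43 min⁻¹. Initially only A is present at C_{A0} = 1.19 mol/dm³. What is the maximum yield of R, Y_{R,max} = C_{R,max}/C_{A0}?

0.0522

At the optimum, C_{R,max}/C_{A0} = (k₁/k₂)^[k₂/(k₂−k₁)].
= (0.0899/1.43)^(1.43/(1.43−0.0899)) = (0.06287)^(1.067) = 0.05222.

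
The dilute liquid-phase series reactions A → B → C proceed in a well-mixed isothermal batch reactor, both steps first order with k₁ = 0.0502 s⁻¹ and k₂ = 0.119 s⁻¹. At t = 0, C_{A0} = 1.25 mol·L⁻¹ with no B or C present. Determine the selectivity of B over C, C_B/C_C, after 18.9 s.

0.505

For first-order series with pure A initially, C_B(t) = k₁C_{A0}/(k₂−k₁)·(e^(−k₁t) − e^(−k₂t)).
e^(−k₁t) = e^(−0.0502×18.9) = e^(−0.9488) = 0.3872; e^(−k₂t) = e^(−2.249) = 0.1055.
C_B = 0.0502×1.25/(0.119−0.0502) × (0.3872−0.1055) = 0.9121×0.2817 = 0.2569 mol·L⁻¹.
C_A = C_{A0}e^(−k₁t) = 0.4840 mol·L⁻¹, so C_C = C_{A0}−C_A−C_B = 0.5090 mol·L⁻¹; C_B/C_C = 0.505.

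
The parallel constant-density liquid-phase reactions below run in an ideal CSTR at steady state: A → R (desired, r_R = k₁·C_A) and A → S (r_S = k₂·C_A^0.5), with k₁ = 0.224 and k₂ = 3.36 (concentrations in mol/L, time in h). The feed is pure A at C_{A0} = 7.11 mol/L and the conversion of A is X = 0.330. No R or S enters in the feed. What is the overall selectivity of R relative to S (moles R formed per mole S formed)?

0.146

Exit C_A = C_{A0}(1−X) = 7.11×0.670 = 4.764 mol/L.
Rates in a CSTR are evaluated at the outlet concentration: r_R = 0.224×4.764 = 1.067, r_S = 3.36×4.764^0.5 = 7.334.
Overall selectivity = C_R/C_S = r_Rτ/(r_Sτ) = r_R/r_S = 0.146.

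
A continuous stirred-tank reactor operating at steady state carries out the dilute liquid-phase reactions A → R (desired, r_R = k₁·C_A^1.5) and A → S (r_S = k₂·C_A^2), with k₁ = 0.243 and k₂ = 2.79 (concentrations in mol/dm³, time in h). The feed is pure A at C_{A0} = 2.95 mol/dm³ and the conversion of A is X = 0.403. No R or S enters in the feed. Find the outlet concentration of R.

0.0732 mol/dm³

Exit C_A = C_{A0}(1−X) = 2.95×0.597 = 1.761 mol/dm³.
A CSTR operates uniformly at the exit composition, giving r_R = 0.5679 and r_S = 8.654 (each k·C_A^n at C_A = 1.761).
Fraction of consumed A going to R: r_R/(r_R+r_S) = 0.06159.
C_R = 0.06159·C_{A0}·X = 0.06159×2.95×0.403 = 0.0732 mol/dm³.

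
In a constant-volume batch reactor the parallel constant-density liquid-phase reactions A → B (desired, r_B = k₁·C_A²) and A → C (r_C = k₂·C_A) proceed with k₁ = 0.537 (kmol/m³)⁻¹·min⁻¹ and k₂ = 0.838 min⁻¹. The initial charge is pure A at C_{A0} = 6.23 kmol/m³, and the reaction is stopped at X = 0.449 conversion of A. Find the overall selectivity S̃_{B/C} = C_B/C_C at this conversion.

C_A = C_{A0}(1−X) = 3.433 kmol/m³.
Along a PFR/batch, dC_C/dC_A = −r_C/(r_B+r_C) = −k₂/(k₂+k₁·C_A).
Integrating from C_{A0} to C_A: C_C = (0.838/0.537)·ln[(0.838+0.537·6.23)/(0.838+0.537·3.43)] = 1.561·ln(4.184/2.681) = 0.6942 kmol/m³.
Then C_B = (C_{A0}−C_A) − C_C = 2.797 − 0.6942 = 2.103 kmol/m³.
S̃_{B/C} = C_B/C_C = 2.103/0.6942 = 3.03.

3.03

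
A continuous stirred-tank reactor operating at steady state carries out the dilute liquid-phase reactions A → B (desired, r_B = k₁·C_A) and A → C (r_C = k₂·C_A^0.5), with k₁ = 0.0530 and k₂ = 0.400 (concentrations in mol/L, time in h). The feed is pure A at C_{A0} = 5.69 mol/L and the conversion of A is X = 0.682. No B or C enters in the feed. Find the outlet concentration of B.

0.587 mol/L

Exit C_A = C_{A0}(1−X) = 5.69×0.318 = 1.809 mol/L.
In a CSTR the entire volume is at exit conditions, so r_B = 0.0530×1.809 = 0.09590 and r_C = 0.400×1.809^0.5 = 0.5381.
Fraction of consumed A going to B: r_B/(r_B+r_C) = 0.1513.
C_B = 0.1513·C_{A0}·X = 0.1513×5.69×0.682 = 0.587 mol/L.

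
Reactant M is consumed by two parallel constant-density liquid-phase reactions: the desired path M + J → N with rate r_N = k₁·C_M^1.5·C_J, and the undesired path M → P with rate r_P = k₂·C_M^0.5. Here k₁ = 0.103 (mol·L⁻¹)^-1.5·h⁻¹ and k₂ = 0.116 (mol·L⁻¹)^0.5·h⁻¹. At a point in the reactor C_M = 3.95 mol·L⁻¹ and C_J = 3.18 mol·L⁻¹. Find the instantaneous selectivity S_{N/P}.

S_{N/P} = r_N/r_P = (k₁·C_M^1.5·C_J)/(k₂·C_M^0.5) = (k₁/k₂)·C_M·C_J.
= (0.103×3.950^1.5×3.180) / (0.116×3.950^0.5) = 2.571/0.2305 = 11.2.
Since the desired path is higher order in M, keeping C_M high (PFR or concentrated feed) favours N.

11.2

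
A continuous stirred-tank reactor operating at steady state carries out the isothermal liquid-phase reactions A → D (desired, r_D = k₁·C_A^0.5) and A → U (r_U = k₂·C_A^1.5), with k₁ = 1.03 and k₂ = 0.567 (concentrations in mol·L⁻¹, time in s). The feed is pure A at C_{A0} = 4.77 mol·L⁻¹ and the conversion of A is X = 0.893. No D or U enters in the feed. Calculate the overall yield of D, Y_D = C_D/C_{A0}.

0.697

Exit C_A = C_{A0}(1−X) = 4.77×0.107 = 0.5104 mol·L⁻¹.
Rates in a CSTR are evaluated at the outlet concentration: r_D = 1.03×0.5104^0.5 = 0.7358, r_U = 0.567×0.5104^1.5 = 0.2067.
Fraction of consumed A going to D: r_D/(r_D+r_U) = 0.7807.
C_D = 0.7807·C_{A0}·X = 0.7807×4.77×0.893 = 3.33 mol·L⁻¹; Y_D = C_D/C_{A0} = 0.697.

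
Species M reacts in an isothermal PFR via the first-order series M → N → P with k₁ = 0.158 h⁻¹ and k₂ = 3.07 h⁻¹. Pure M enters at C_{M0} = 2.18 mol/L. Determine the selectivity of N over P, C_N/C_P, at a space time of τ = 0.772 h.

0.598

For first-order series with pure M initially, C_N(τ) = k₁C_{M0}/(k₂−k₁)·(e^(−k₁τ) − e^(−k₂τ)).
e^(−k₁τ) = e^(−0.158×0.772) = e^(−0.1220) = 0.8852; e^(−k₂τ) = e^(−2.370) = 0.09348.
C_N = 0.158×2.18/(3.07−0.158) × (0.8852−0.09348) = 0.1183×0.7917 = 0.09364 mol/L.
C_M = C_{M0}e^(−k₁τ) = 1.930 mol/L, so C_P = C_{M0}−C_M−C_N = 0.1567 mol/L; C_N/C_P = 0.598.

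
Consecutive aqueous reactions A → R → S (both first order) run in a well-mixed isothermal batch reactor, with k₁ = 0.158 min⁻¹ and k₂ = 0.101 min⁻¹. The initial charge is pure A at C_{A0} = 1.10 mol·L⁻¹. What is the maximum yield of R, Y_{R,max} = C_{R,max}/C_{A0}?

Evaluating C_R at t_opt = ln(k₂/k₁)/(k₂−k₁) gives C_{R,max}/C_{A0} = (k₁/k₂)^[k₂/(k₂−k₁)].
= (0.158/0.101)^(0.101/(0.101−0.158)) = (1.564)^(-1.772) = 0.4525.

0.453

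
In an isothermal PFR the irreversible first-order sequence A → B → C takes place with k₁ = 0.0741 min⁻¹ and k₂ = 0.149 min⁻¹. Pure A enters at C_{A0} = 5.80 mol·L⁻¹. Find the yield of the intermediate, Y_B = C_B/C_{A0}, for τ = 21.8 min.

Solving the coupled first-order balances gives C_B(τ) = [k₁/(k₂−k₁)]·C_{A0}·(e^(−k₁τ) − e^(−k₂τ)).
e^(−k₁τ) = e^(−0.0741×21.8) = e^(−1.615) = 0.1988; e^(−k₂τ) = e^(−3.248) = 0.03884.
C_B = 0.0741×5.80/(0.149−0.0741) × (0.1988−0.03884) = 5.738×0.1600 = 0.9179 mol·L⁻¹.
Y_B = C_B/C_{A0} = 0.9179/5.80 = 0.158.

0.158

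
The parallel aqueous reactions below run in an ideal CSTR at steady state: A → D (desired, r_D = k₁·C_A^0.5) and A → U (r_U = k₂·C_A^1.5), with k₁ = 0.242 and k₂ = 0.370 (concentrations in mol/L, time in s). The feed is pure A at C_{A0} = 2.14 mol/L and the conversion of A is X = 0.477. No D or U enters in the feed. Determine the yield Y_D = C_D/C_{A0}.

0.176

Exit C_A = C_{A0}(1−X) = 2.14×0.523 = 1.119 mol/L.
A CSTR operates uniformly at the exit composition, giving r_D = 0.2560 and r_U = 0.4381 (each k·C_A^n at C_A = 1.119).
Fraction of consumed A going to D: r_D/(r_D+r_U) = 0.3688.
C_D = 0.3688·C_{A0}·X = 0.3688×2.14×0.477 = 0.377 mol/L; Y_D = C_D/C_{A0} = 0.176.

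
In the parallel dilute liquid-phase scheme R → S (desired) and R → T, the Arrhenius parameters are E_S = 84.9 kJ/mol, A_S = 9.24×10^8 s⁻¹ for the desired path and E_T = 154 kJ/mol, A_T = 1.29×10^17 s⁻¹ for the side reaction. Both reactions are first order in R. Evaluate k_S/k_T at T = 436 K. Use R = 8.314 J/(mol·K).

1.36

With equal orders, S_{S/T} = k_S/k_T = (A_S/A_T)·exp[(E_T−E_S)/(RT)].
(E_T−E_S)/(RT) = (154−84.9)×10³/(8.314×436) = 69100/3625 = 19.06.
k_S/k_T = (9.24×10^8/1.29×10^17)·exp(19.06) = 7.163×10^-9 × 1.900×10^8 = 1.36.
Since E_S < E_T, lowering the temperature improves selectivity toward S.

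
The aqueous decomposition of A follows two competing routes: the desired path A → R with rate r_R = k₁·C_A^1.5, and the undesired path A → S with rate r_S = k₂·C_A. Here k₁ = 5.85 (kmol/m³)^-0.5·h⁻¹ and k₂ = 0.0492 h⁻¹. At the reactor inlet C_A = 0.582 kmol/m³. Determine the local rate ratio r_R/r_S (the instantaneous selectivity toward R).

S_{R/S} = r_R/r_S = (k₁·C_A^1.5)/(k₂·C_A) = (k₁/k₂)·C_A^0.5.
= (5.85×0.5820^1.5) / (0.0492×0.5820) = 2.597/0.02863 = 90.7.
Since the desired path is higher order in A, keeping C_A high (PFR or concentrated feed) favours R.

90.7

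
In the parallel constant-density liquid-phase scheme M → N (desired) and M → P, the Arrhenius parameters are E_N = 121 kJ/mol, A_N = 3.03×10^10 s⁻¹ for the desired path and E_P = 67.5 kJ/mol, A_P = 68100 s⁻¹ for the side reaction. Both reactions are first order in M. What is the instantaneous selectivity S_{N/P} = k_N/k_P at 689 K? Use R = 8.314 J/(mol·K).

Since both paths have the same order in M, the concentration cancels and S_{N/P} = k_N/k_P = (A_N/A_P)·exp[(E_P−E_N)/(RT)].
(E_P−E_N)/(RT) = (67.5−121)×10³/(8.314×689) = -53500/5728 = -9.340.
k_N/k_P = (3.03×10^10/68100)·exp(-9.340) = 4.449×10^5 × 8.788×10^-5 = 39.1.
Since E_N > E_P, raising the temperature improves selectivity toward N.

39.1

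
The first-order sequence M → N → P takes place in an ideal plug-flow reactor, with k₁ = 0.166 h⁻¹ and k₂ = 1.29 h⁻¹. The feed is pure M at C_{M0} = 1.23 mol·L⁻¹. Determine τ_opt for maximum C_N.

1.82 h

The intermediate peaks when r₁ = r₂, i.e. k₁e^(−k₁τ) = k₂e^(−k₂τ), giving τ_opt = ln(k₂/k₁)/(k₂−k₁).
= ln(1.29/0.166)/(1.29−0.166) = ln(7.771)/1.124 = 2.050/1.124 = 1.82 h.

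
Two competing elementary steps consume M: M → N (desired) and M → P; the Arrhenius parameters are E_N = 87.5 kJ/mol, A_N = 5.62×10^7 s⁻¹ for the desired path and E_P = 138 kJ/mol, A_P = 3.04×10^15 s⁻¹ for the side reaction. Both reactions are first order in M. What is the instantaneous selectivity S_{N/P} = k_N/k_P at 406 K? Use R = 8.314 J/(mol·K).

0.0581

k_N/k_P = (A_N/A_P)·exp[−(E_N−E_P)/(RT)] = (A_N/A_P)·exp[(E_P−E_N)/(RT)].
(E_P−E_N)/(RT) = (138−87.5)×10³/(8.314×406) = 50500/3375 = 14.96.
k_N/k_P = (5.62×10^7/3.04×10^15)·exp(14.96) = 1.849×10^-8 × 3.143×10^6 = 0.0581.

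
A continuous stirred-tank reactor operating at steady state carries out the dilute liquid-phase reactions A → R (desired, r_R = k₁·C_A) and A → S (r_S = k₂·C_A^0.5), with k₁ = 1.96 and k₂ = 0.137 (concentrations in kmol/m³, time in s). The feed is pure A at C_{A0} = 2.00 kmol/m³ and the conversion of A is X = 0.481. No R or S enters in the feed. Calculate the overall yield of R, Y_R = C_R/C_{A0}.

0.450

Exit C_A = C_{A0}(1−X) = 2.00×0.519 = 1.038 kmol/m³.
In a CSTR the entire volume is at exit conditions, so r_R = 1.96×1.038 = 2.034 and r_S = 0.137×1.038^0.5 = 0.1396.
Fraction of consumed A going to R: r_R/(r_R+r_S) = 0.9358.
C_R = 0.9358·C_{A0}·X = 0.9358×2.00×0.481 = 0.900 kmol/m³; Y_R = C_R/C_{A0} = 0.450.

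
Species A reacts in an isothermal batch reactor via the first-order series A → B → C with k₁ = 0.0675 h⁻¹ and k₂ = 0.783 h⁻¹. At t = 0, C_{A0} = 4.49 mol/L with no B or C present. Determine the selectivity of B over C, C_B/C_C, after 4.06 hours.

0.394

Solving the coupled first-order balances gives C_B(t) = [k₁/(k₂−k₁)]·C_{A0}·(e^(−k₁t) − e^(−k₂t)).
e^(−k₁t) = e^(−0.0675×4.06) = e^(−0.2741) = 0.7603; e^(−k₂t) = e^(−3.179) = 0.04163.
C_B = 0.0675×4.49/(0.783−0.0675) × (0.7603−0.04163) = 0.4236×0.7187 = 0.3044 mol/L.
C_A = C_{A0}e^(−k₁t) = 3.414 mol/L, so C_C = C_{A0}−C_A−C_B = 0.7719 mol/L; C_B/C_C = 0.394.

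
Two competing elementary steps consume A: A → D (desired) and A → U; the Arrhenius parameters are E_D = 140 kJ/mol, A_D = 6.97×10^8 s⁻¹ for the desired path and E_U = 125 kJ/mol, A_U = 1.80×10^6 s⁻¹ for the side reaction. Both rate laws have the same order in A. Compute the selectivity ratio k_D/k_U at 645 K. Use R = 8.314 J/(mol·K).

23.6

With equal orders, S_{D/U} = k_D/k_U = (A_D/A_U)·exp[(E_U−E_D)/(RT)].
(E_U−E_D)/(RT) = (125−140)×10³/(8.314×645) = -15000/5363 = -2.797.
k_D/k_U = (6.97×10^8/1.80×10^6)·exp(-2.797) = 387.2 × 0.06098 = 23.6.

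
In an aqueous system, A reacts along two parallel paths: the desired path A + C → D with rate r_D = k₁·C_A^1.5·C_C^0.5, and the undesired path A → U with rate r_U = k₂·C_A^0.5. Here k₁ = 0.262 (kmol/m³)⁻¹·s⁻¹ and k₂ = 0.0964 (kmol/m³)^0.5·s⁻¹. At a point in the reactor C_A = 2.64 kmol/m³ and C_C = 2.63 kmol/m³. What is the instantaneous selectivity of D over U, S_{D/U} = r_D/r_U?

S_{D/U} = r_D/r_U = (k₁·C_A^1.5·C_C^0.5)/(k₂·C_A^0.5) = (k₁/k₂)·C_A·C_C^0.5.
= (0.262×2.640^1.5×2.630^0.5) / (0.0964×2.640^0.5) = 1.823/0.1566 = 11.6.
Since the desired path is higher order in A, keeping C_A high (PFR or concentrated feed) favours D.

11.6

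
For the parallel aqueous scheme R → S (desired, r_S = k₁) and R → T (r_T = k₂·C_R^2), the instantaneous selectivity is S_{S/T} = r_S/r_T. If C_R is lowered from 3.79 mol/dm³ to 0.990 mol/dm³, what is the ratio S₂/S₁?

14.7

S_{S/T} = (k₁/k₂)·C_R^-2, so S₂/S₁ = (C_{R,2}/C_{R,1})^-2.
= (0.990/3.79)^(-2) = (0.2612)^(-2) = 14.7.
Selectivity toward S rises as C_R falls — low-concentration operation is favoured.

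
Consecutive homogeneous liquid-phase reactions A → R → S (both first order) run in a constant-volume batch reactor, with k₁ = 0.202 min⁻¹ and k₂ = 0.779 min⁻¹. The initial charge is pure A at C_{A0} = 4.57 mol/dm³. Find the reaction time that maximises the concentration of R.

2.34 min

Setting dC_R/dt = 0 gives t_opt = ln(k₂/k₁)/(k₂−k₁).
= ln(0.779/0.202)/(0.779−0.202) = ln(3.856)/0.5770 = 1.350/0.5770 = 2.34 min.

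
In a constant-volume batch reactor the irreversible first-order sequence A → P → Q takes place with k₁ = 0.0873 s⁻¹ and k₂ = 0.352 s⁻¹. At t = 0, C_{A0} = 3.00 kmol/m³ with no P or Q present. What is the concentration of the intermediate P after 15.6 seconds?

The intermediate concentration in a first-order A→B→C sequence is C_P = k₁C_{A0}(e^(−k₁t) − e^(−k₂t))/(k₂−k₁).
e^(−k₁t) = e^(−0.0873×15.6) = e^(−1.362) = 0.2562; e^(−k₂t) = e^(−5.491) = 0.004123.
C_P = 0.0873×3.00/(0.352−0.0873) × (0.2562−0.004123) = 0.9894×0.2521 = 0.2494 kmol/m³.

0.249 kmol/m³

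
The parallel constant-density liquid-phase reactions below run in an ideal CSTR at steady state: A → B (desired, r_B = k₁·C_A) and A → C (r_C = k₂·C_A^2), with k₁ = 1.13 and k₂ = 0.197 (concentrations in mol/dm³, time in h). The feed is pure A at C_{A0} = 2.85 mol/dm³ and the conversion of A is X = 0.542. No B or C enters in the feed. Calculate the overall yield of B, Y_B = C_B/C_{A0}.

0.442

Exit C_A = C_{A0}(1−X) = 2.85×0.458 = 1.305 mol/dm³.
In a CSTR the entire volume is at exit conditions, so r_B = 1.13×1.305 = 1.475 and r_C = 0.197×1.305^2 = 0.3357.
Fraction of consumed A going to B: r_B/(r_B+r_C) = 0.8146.
C_B = 0.8146·C_{A0}·X = 0.8146×2.85×0.542 = 1.26 mol/dm³; Y_B = C_B/C_{A0} = 0.442.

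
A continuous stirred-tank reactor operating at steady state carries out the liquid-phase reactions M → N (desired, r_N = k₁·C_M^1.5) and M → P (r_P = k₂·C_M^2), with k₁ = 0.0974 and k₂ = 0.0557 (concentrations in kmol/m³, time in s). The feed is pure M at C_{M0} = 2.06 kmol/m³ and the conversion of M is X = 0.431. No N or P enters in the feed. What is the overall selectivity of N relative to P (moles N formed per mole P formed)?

Exit C_M = C_{M0}(1−X) = 2.06×0.569 = 1.172 kmol/m³.
Rates in a CSTR are evaluated at the outlet concentration: r_N = 0.0974×1.172^1.5 = 0.1236, r_P = 0.0557×1.172^2 = 0.07653.
Overall selectivity = C_N/C_P = r_Nτ/(r_Pτ) = r_N/r_P = 1.62.

1.62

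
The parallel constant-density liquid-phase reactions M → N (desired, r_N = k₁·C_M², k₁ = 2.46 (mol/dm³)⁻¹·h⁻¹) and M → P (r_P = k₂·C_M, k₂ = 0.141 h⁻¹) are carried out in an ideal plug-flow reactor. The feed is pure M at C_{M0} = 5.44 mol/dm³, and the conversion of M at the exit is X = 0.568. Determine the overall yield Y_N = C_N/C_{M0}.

0.559

C_M = C_{M0}(1−X) = 2.350 mol/dm³.
Along a PFR/batch, dC_P/dC_M = −r_P/(r_N+r_P) = −k₂/(k₂+k₁·C_M).
Integrating from C_{M0} to C_M: C_P = (0.141/2.46)·ln[(0.141+2.46·5.44)/(0.141+2.46·2.35)] = 0.05732·ln(13.52/5.922) = 0.04733 mol/dm³.
Then C_N = (C_{M0}−C_M) − C_P = 3.090 − 0.04733 = 3.043 mol/dm³.
Y_N = C_N/C_{M0} = 3.043/5.44 = 0.559.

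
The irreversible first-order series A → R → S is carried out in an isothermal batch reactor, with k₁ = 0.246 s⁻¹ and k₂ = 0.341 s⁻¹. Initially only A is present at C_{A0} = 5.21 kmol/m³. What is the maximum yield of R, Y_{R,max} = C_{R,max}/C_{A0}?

0.310

For a first-order series the maximum intermediate yield is C_{R,max}/C_{A0} = (k₁/k₂)^[k₂/(k₂−k₁)].
= (0.246/0.341)^(0.341/(0.341−0.246)) = (0.7214)^(3.589) = 0.3097.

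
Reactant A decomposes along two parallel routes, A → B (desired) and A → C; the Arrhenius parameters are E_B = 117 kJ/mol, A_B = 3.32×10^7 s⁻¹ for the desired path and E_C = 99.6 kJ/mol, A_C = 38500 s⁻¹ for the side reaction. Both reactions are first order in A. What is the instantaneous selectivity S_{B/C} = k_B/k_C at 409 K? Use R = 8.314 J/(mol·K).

5.17

With equal orders, S_{B/C} = k_B/k_C = (A_B/A_C)·exp[(E_C−E_B)/(RT)].
(E_C−E_B)/(RT) = (99.6−117)×10³/(8.314×409) = -17400/3400 = -5.117.
k_B/k_C = (3.32×10^7/38500)·exp(-5.117) = 862.3 × 0.005994 = 5.17.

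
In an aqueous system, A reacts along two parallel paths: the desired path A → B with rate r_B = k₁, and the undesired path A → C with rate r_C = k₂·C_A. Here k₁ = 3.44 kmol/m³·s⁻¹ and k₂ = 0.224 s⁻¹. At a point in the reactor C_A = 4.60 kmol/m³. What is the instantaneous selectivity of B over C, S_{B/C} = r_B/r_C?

3.34

S_{B/C} = r_B/r_C = (k₁)/(k₂·C_A) = (k₁/k₂)·C_A⁻¹.
= (3.44) / (0.224×4.600) = 3.440/1.030 = 3.34.
The undesired path is higher order in A, so low C_A (CSTR or dilute feed) favours B.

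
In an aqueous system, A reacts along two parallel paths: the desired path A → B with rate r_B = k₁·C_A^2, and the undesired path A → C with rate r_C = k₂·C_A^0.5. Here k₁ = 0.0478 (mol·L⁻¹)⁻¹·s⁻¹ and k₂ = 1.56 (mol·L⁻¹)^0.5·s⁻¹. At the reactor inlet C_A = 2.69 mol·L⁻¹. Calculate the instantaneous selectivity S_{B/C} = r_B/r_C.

0.135

S_{B/C} = r_B/r_C = (k₁·C_A^2)/(k₂·C_A^0.5) = (k₁/k₂)·C_A^1.5.
= (0.0478×2.690^2) / (1.56×2.690^0.5) = 0.3459/2.559 = 0.135.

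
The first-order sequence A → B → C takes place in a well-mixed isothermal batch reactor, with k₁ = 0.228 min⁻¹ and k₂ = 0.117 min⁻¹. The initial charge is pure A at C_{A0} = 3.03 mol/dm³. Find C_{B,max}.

1.50 mol/dm³

For a first-order series the maximum intermediate yield is C_{B,max}/C_{A0} = (k₁/k₂)^[k₂/(k₂−k₁)].
= (0.228/0.117)^(0.117/(0.117−0.228)) = (1.949)^(-1.054) = 0.4950.
C_{B,max} = 0.4950×3.03 = 1.50 mol/dm³.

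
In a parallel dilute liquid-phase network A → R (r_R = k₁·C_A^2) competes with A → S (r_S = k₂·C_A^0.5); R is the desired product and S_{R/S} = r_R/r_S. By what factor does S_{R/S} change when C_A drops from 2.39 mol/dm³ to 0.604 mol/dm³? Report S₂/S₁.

S_{R/S} = (k₁/k₂)·C_A^1.5, so S₂/S₁ = (C_{A,2}/C_{A,1})^1.5.
= (0.604/2.39)^1.5 = (0.2527)^1.5 = 0.127.

0.127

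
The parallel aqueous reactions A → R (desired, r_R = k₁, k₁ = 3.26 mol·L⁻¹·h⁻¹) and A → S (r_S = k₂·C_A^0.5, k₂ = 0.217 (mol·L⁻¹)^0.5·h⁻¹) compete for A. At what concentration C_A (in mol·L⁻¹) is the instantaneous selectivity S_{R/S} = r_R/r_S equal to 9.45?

S_{R/S} = (k₁/k₂)·C_A^-0.5 ⇒ C_A = (S·k₂/k₁)^(-2).
= (9.45×0.217/3.26)^(-2) = (0.6290)^(-2) = 2.53 mol·L⁻¹.

2.53 mol·L⁻¹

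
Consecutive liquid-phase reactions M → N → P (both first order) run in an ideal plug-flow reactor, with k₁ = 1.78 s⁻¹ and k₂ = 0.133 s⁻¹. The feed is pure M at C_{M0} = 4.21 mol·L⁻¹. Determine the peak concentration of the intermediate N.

At the optimum, C_{N,max}/C_{M0} = (k₁/k₂)^[k₂/(k₂−k₁)].
= (1.78/0.133)^(0.133/(0.133−1.78)) = (13.38)^(-0.08075) = 0.8110.
C_{N,max} = 0.8110×4.21 = 3.41 mol·L⁻¹.

3.41 mol·L⁻¹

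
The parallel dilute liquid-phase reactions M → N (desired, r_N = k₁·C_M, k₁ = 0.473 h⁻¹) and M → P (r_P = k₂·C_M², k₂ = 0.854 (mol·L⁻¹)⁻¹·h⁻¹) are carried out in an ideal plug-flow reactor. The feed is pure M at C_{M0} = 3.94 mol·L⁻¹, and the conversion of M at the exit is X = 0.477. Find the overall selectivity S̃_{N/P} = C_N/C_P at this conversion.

0.190

C_M = C_{M0}(1−X) = 2.061 mol·L⁻¹.
Along a PFR/batch, dC_N/dC_M = −r_N/(r_N+r_P) = −k₁/(k₁+k₂·C_M).
Integrating from C_{M0} to C_M: C_N = (0.473/0.854)·ln[(0.473+0.854·3.94)/(0.473+0.854·2.06)] = 0.5539·ln(3.838/2.233) = 0.3000 mol·L⁻¹.
C_P = (C_{M0}−C_M)−C_N = 1.579 mol·L⁻¹; S̃_{N/P} = 0.3000/1.579 = 0.190.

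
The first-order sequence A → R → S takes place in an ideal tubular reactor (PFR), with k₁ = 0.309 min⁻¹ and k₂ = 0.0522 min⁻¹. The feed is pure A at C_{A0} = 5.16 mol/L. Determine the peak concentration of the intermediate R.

For a first-order series the maximum intermediate yield is C_{R,max}/C_{A0} = (k₁/k₂)^[k₂/(k₂−k₁)].
= (0.309/0.0522)^(0.0522/(0.0522−0.309)) = (5.920)^(-0.2033) = 0.6967.
C_{R,max} = 0.6967×5.16 = 3.59 mol/L.

3.59 mol/L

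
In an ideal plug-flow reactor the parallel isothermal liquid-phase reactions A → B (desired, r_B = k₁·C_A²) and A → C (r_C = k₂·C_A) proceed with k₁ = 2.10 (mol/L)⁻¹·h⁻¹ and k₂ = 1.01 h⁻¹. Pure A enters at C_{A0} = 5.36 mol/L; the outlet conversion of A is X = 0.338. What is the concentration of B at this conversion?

1.63 mol/L

C_A = C_{A0}(1−X) = 3.548 mol/L.
Along a PFR/batch, dC_C/dC_A = −r_C/(r_B+r_C) = −k₂/(k₂+k₁·C_A).
Integrating from C_{A0} to C_A: C_C = (1.01/2.10)·ln[(1.01+2.10·5.36)/(1.01+2.10·3.55)] = 0.4810·ln(12.27/8.461) = 0.1786 mol/L.
Then C_B = (C_{A0}−C_A) − C_C = 1.812 − 0.1786 = 1.633 mol/L.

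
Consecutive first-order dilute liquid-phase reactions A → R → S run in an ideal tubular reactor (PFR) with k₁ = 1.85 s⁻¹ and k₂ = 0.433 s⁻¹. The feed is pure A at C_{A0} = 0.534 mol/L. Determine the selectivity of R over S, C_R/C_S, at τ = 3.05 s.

For first-order series with pure A initially, C_R(τ) = k₁C_{A0}/(k₂−k₁)·(e^(−k₁τ) − e^(−k₂τ)).
e^(−k₁τ) = e^(−1.85×3.05) = e^(−5.643) = 0.003544; e^(−k₂τ) = e^(−1.321) = 0.2670.
C_R = 1.85×0.534/(0.433−1.85) × (0.003544−0.2670) = (-0.6972)×(-0.2634) = 0.1836 mol/L.
C_A = C_{A0}e^(−k₁τ) = 0.001892 mol/L, so C_S = C_{A0}−C_A−C_R = 0.3485 mol/L; C_R/C_S = 0.527.

0.527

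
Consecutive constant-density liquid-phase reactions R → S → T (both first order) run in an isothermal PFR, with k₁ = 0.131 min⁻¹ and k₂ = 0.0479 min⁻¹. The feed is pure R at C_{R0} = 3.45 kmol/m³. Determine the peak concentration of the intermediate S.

1.93 kmol/m³

For a first-order series the maximum intermediate yield is C_{S,max}/C_{R0} = (k₁/k₂)^[k₂/(k₂−k₁)].
= (0.131/0.0479)^(0.0479/(0.0479−0.131)) = (2.735)^(-0.5764) = 0.5599.
C_{S,max} = 0.5599×3.45 = 1.93 kmol/m³.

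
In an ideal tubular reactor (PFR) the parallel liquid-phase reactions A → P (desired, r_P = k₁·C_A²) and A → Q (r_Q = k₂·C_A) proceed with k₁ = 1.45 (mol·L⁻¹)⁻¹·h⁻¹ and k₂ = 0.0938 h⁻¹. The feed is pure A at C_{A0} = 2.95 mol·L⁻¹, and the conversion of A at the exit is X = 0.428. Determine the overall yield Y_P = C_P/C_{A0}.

0.416

C_A = C_{A0}(1−X) = 1.687 mol·L⁻¹.
Along a PFR/batch, dC_Q/dC_A = −r_Q/(r_P+r_Q) = −k₂/(k₂+k₁·C_A).
Integrating from C_{A0} to C_A: C_Q = (0.0938/1.45)·ln[(0.0938+1.45·2.95)/(0.0938+1.45·1.69)] = 0.06469·ln(4.371/2.541) = 0.03511 mol·L⁻¹.
Then C_P = (C_{A0}−C_A) − C_Q = 1.263 − 0.03511 = 1.227 mol·L⁻¹.
Y_P = C_P/C_{A0} = 1.227/2.95 = 0.416.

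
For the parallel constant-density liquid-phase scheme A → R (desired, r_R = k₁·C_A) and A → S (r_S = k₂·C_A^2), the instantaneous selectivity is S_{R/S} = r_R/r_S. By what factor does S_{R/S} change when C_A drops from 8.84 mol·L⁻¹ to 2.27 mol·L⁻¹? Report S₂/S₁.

S_{R/S} = (k₁/k₂)·C_A⁻¹, so S₂/S₁ = (C_{A,2}/C_{A,1})⁻¹.
= 8.84/2.27 = 3.89.
Selectivity toward R rises as C_A falls — low-concentration operation is favoured.

3.89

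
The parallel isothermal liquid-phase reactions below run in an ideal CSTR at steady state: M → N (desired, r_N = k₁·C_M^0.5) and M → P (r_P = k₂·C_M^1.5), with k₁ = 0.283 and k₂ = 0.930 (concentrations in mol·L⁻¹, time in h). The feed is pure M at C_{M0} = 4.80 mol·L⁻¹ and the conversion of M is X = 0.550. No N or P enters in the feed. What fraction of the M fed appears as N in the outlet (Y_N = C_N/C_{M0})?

Exit C_M = C_{M0}(1−X) = 4.80×0.450 = 2.160 mol·L⁻¹.
Rates in a CSTR are evaluated at the outlet concentration: r_N = 0.283×2.160^0.5 = 0.4159, r_P = 0.930×2.160^1.5 = 2.952.
Fraction of consumed M going to N: r_N/(r_N+r_P) = 0.1235.
C_N = 0.1235·C_{M0}·X = 0.1235×4.80×0.550 = 0.326 mol·L⁻¹; Y_N = C_N/C_{M0} = 0.0679.

0.0679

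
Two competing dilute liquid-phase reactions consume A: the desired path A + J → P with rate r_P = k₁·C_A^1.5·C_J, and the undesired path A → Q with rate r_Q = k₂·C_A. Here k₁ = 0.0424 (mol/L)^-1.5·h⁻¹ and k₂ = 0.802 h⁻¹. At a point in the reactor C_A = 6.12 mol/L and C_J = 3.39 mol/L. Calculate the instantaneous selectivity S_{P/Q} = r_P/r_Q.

S_{P/Q} = r_P/r_Q = (k₁·C_A^1.5·C_J)/(k₂·C_A) = (k₁/k₂)·C_A^0.5·C_J.
= (0.0424×6.120^1.5×3.390) / (0.802×6.120) = 2.176/4.908 = 0.443.

0.443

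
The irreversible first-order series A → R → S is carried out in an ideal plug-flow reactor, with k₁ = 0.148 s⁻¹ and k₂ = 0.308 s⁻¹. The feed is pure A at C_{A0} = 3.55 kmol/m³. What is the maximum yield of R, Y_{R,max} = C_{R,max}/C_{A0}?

For a first-order series the maximum intermediate yield is C_{R,max}/C_{A0} = (k₁/k₂)^[k₂/(k₂−k₁)].
= (0.148/0.308)^(0.308/(0.308−0.148)) = (0.4805)^(1.925) = 0.2439.

0.244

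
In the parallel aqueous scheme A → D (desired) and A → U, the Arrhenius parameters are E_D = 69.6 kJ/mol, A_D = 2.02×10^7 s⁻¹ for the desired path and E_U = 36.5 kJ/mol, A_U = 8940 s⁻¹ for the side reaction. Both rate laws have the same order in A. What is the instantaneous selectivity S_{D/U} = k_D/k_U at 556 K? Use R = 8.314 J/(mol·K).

k_D/k_U = (A_D/A_U)·exp[−(E_D−E_U)/(RT)] = (A_D/A_U)·exp[(E_U−E_D)/(RT)].
(E_U−E_D)/(RT) = (36.5−69.6)×10³/(8.314×556) = -33100/4623 = -7.160.
k_D/k_U = (2.02×10^7/8940)·exp(-7.160) = 2260 × 7.767×10^-4 = 1.75.

1.75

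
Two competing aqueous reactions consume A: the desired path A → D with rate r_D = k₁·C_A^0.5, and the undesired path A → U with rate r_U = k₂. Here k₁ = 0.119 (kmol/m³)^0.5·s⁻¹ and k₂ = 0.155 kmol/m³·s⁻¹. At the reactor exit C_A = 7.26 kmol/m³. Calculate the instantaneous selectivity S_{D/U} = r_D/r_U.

S_{D/U} = r_D/r_U = (k₁·C_A^0.5)/(k₂) = (k₁/k₂)·C_A^0.5.
= (0.119×7.260^0.5) / (0.155) = 0.3206/0.1550 = 2.07.

2.07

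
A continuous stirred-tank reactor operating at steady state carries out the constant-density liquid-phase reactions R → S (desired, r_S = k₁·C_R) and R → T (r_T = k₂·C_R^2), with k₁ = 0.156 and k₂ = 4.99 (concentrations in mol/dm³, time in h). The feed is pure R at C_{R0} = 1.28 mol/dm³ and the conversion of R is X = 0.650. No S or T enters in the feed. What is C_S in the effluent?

0.0543 mol/dm³

Exit C_R = C_{R0}(1−X) = 1.28×0.350 = 0.4480 mol/dm³.
Rates in a CSTR are evaluated at the outlet concentration: r_S = 0.156×0.4480 = 0.06989, r_T = 4.99×0.4480^2 = 1.002.
Fraction of consumed R going to S: r_S/(r_S+r_T) = 0.06523.
C_S = 0.06523·C_{R0}·X = 0.06523×1.28×0.650 = 0.0543 mol/dm³.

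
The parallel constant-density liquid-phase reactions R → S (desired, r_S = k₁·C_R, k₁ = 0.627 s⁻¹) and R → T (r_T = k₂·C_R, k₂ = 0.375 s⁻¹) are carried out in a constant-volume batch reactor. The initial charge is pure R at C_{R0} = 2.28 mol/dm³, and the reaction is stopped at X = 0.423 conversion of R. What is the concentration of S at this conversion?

0.603 mol/dm³

C_R = C_{R0}(1−X) = 1.316 mol/dm³.
Both paths are first order in R, so the instantaneous fraction to S is constant: dC_S/d(−C_R) = k₁/(k₁+k₂) = 0.6257.
C_S = 0.6257·(C_{R0}−C_R) = 0.6257×0.9644 = 0.603 mol/dm³.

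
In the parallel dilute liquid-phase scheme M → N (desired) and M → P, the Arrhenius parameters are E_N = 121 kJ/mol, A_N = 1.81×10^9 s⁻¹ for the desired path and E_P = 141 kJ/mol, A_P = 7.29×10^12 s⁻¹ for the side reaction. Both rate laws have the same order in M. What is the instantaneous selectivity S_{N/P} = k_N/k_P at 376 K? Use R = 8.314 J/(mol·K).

Since both paths have the same order in M, the concentration cancels and S_{N/P} = k_N/k_P = (A_N/A_P)·exp[(E_P−E_N)/(RT)].
(E_P−E_N)/(RT) = (141−121)×10³/(8.314×376) = 20000/3126 = 6.398.
k_N/k_P = (1.81×10^9/7.29×10^12)·exp(6.398) = 2.483×10^-4 × 600.5 = 0.149.
Since E_N < E_P, lowering the temperature improves selectivity toward N.

0.149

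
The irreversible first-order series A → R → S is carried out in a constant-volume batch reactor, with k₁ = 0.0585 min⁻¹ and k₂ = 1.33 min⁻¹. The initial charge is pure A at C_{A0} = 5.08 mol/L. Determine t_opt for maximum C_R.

2.46 min

For first-order series the maximum of C_R occurs at t_opt = ln(k₂/k₁)/(k₂−k₁).
= ln(1.33/0.0585)/(1.33−0.0585) = ln(22.74)/1.272 = 3.124/1.272 = 2.46 min.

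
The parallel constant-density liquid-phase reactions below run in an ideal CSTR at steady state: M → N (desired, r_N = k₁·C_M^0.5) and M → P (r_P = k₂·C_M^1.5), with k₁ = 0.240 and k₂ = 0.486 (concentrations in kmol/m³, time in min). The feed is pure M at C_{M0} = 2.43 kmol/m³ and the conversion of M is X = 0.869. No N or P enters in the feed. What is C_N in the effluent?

1.28 kmol/m³

Exit C_M = C_{M0}(1−X) = 2.43×0.131 = 0.3183 kmol/m³.
In a CSTR the entire volume is at exit conditions, so r_N = 0.240×0.3183^0.5 = 0.1354 and r_P = 0.486×0.3183^1.5 = 0.08729.
Fraction of consumed M going to N: r_N/(r_N+r_P) = 0.6080.
C_N = 0.6080·C_{M0}·X = 0.6080×2.43×0.869 = 1.28 kmol/m³.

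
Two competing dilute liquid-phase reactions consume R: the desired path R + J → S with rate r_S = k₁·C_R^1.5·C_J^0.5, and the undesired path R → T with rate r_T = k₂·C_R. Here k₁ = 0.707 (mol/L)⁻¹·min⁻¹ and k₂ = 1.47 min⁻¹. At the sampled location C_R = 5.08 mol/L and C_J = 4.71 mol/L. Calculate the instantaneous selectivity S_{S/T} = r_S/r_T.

2.35

S_{S/T} = r_S/r_T = (k₁·C_R^1.5·C_J^0.5)/(k₂·C_R) = (k₁/k₂)·C_R^0.5·C_J^0.5.
= (0.707×5.080^1.5×4.710^0.5) / (1.47×5.080) = 17.57/7.468 = 2.35.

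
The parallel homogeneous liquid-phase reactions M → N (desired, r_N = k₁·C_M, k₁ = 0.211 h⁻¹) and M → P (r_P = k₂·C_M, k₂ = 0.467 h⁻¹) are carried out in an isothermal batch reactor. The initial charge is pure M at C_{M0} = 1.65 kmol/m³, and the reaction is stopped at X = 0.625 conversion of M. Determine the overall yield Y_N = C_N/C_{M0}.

C_M = C_{M0}(1−X) = 0.6187 kmol/m³.
Both paths are first order in M, so the instantaneous fraction to N is constant: dC_N/d(−C_M) = k₁/(k₁+k₂) = 0.3112.
C_N = 0.3112·(C_{M0}−C_M) = 0.3112×1.031 = 0.321 kmol/m³.
Y_N = C_N/C_{M0} = 0.3209/1.65 = 0.195.

0.195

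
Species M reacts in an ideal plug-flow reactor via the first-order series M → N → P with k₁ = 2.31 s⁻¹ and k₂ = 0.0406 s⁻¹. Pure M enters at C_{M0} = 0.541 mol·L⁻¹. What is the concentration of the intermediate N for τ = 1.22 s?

0.491 mol·L⁻¹

The intermediate concentration in a first-order A→B→C sequence is C_N = k₁C_{M0}(e^(−k₁τ) − e^(−k₂τ))/(k₂−k₁).
e^(−k₁τ) = e^(−2.31×1.22) = e^(−2.818) = 0.05971; e^(−k₂τ) = e^(−0.04953) = 0.9517.
C_N = 2.31×0.541/(0.0406−2.31) × (0.05971−0.9517) = (-0.5507)×(-0.8920) = 0.4912 mol·L⁻¹.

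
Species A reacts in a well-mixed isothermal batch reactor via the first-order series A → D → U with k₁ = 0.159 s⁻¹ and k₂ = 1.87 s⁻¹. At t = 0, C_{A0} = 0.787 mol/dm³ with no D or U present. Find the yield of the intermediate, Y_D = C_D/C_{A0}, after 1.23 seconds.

For first-order series with pure A initially, C_D(t) = k₁C_{A0}/(k₂−k₁)·(e^(−k₁t) − e^(−k₂t)).
e^(−k₁t) = e^(−0.159×1.23) = e^(−0.1956) = 0.8224; e^(−k₂t) = e^(−2.300) = 0.1002.
C_D = 0.159×0.787/(1.87−0.159) × (0.8224−0.1002) = 0.07313×0.7221 = 0.05281 mol/dm³.
Y_D = C_D/C_{A0} = 0.05281/0.787 = 0.0671.

0.0671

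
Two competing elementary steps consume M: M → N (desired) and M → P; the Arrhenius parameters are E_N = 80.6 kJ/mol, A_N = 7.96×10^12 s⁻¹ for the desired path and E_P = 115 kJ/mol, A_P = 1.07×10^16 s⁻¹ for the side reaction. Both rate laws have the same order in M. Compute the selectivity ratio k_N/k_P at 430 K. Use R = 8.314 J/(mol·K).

With equal orders, S_{N/P} = k_N/k_P = (A_N/A_P)·exp[(E_P−E_N)/(RT)].
(E_P−E_N)/(RT) = (115−80.6)×10³/(8.314×430) = 34400/3575 = 9.622.
k_N/k_P = (7.96×10^12/1.07×10^16)·exp(9.622) = 7.439×10^-4 × 15098 = 11.2.
Since E_N < E_P, lowering the temperature improves selectivity toward N.

11.2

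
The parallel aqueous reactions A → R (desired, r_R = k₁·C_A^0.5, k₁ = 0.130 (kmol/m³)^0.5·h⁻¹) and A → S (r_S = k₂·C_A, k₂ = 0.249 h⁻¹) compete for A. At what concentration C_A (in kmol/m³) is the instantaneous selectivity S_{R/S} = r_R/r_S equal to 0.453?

S_{R/S} = (k₁/k₂)·C_A^-0.5 ⇒ C_A = (S·k₂/k₁)^(-2).
= (0.453×0.249/0.130)^(-2) = (0.8677)^(-2) = 1.33 kmol/m³.

1.33 kmol/m³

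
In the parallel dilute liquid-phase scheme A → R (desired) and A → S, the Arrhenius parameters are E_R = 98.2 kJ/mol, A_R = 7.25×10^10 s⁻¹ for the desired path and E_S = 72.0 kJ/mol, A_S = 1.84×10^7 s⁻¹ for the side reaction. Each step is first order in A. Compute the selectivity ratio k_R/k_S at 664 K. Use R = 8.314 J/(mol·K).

34.2

With equal orders, S_{R/S} = k_R/k_S = (A_R/A_S)·exp[(E_S−E_R)/(RT)].
(E_S−E_R)/(RT) = (72.0−98.2)×10³/(8.314×664) = -26200/5520 = -4.746.
k_R/k_S = (7.25×10^10/1.84×10^7)·exp(-4.746) = 3940 × 0.008687 = 34.2.
Since E_R > E_S, raising the temperature improves selectivity toward R.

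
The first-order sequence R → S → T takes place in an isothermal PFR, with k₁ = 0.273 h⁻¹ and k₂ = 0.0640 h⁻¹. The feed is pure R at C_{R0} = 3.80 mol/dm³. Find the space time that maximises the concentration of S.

6.94 h

For first-order series the maximum of C_S occurs at τ_opt = ln(k₂/k₁)/(k₂−k₁).
= ln(0.0640/0.273)/(0.0640−0.273) = ln(0.2344)/-0.2090 = -1.451/-0.2090 = 6.94 h.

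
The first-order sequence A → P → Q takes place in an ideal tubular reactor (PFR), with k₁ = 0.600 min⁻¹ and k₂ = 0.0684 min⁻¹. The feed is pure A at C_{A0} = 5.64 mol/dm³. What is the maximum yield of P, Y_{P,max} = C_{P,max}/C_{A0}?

For a first-order series the maximum intermediate yield is C_{P,max}/C_{A0} = (k₁/k₂)^[k₂/(k₂−k₁)].
= (0.600/0.0684)^(0.0684/(0.0684−0.600)) = (8.772)^(-0.1287) = 0.7562.

0.756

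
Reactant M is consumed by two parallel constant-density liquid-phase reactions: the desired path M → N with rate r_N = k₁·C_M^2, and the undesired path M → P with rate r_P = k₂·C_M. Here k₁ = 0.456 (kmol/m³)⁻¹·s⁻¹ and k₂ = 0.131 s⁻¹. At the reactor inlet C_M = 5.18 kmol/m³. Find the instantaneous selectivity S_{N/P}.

18.0

S_{N/P} = r_N/r_P = (k₁·C_M^2)/(k₂·C_M) = (k₁/k₂)·C_M.
= (0.456×5.180^2) / (0.131×5.180) = 12.24/0.6786 = 18.0.
Since the desired path is higher order in M, keeping C_M high (PFR or concentrated feed) favours N.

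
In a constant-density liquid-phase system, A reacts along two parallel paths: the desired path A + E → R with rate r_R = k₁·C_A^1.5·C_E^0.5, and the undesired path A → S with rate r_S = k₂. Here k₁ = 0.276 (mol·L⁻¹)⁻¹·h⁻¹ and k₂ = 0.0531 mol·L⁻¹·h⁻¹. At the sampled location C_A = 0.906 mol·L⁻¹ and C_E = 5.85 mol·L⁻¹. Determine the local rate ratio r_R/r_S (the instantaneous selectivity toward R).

S_{R/S} = r_R/r_S = (k₁·C_A^1.5·C_E^0.5)/(k₂) = (k₁/k₂)·C_A^1.5·C_E^0.5.
= (0.276×0.9060^1.5×5.850^0.5) / (0.0531) = 0.5757/0.05310 = 10.8.
Since the desired path is higher order in A, keeping C_A high (PFR or concentrated feed) favours R.

10.8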